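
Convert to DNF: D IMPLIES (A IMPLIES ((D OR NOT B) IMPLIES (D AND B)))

NOT D OR NOT A OR (D AND B)

D IMPLIES (A IMPLIES ((D OR NOT B) IMPLIES (D AND B)))
≡ NOT D OR (A IMPLIES ((D OR NOT B) IMPLIES (D AND B)))   [eliminate IMPLIES]
≡ NOT D OR NOT A OR ((D OR NOT B) IMPLIES (D AND B))   [eliminate IMPLIES]
≡ NOT D OR NOT A OR NOT (D OR NOT B) OR (D AND B)   [eliminate IMPLIES]
≡ NOT D OR NOT A OR (NOT D AND NOT NOT B) OR (D AND B)   [De Morgan]
≡ NOT D OR NOT A OR (NOT D AND B) OR (D AND B)   [double negation]
≡ NOT D OR NOT A OR (D AND B)   [simplify]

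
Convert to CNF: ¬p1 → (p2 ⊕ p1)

p1 ∨ p2

¬p1 → (p2 ⊕ p1)
⇔ ¬¬p1 ∨ (p2 ⊕ p1)   — eliminate →
⇔ ¬¬p1 ∨ ((p2 ∨ p1) ∧ ¬(p2 ∧ p1))   — expand ⊕
⇔ p1 ∨ ((p2 ∨ p1) ∧ ¬(p2 ∧ p1))   — double negation
⇔ p1 ∨ ((p2 ∨ p1) ∧ (¬p2 ∨ ¬p1))   — De Morgan
⇔ (p1 ∨ p2 ∨ p1) ∧ (p1 ∨ ¬p2 ∨ ¬p1)   — distribute ∨ over ∧
⇔ p1 ∨ p2   — simplify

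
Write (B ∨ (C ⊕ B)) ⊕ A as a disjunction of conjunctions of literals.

(B ∧ ¬A) ∨ (C ∧ ¬B ∧ ¬A) ∨ (¬B ∧ ¬C ∧ A)

(B ∨ (C ⊕ B)) ⊕ A
⇔ ((B ∨ (C ⊕ B)) ∧ ¬A) ∨ (¬(B ∨ (C ⊕ B)) ∧ A)   [expand ⊕]
⇔ ((B ∨ (C ∧ ¬B) ∨ (¬C ∧ B)) ∧ ¬A) ∨ (¬(B ∨ (C ⊕ B)) ∧ A)   [expand ⊕]
⇔ ((B ∨ (C ∧ ¬B) ∨ (¬C ∧ B)) ∧ ¬A) ∨ (¬(B ∨ (C ∧ ¬B) ∨ (¬C ∧ B)) ∧ A)   [expand ⊕]
⇔ ((B ∨ (C ∧ ¬B) ∨ (¬C ∧ B)) ∧ ¬A) ∨ (¬B ∧ ¬(C ∧ ¬B) ∧ ¬(¬C ∧ B) ∧ A)   [De Morgan]
⇔ ((B ∨ (C ∧ ¬B) ∨ (¬C ∧ B)) ∧ ¬A) ∨ (¬B ∧ (¬C ∨ ¬¬B) ∧ ¬(¬C ∧ B) ∧ A)   [De Morgan]
⇔ ((B ∨ (C ∧ ¬B) ∨ (¬C ∧ B)) ∧ ¬A) ∨ (¬B ∧ (¬C ∨ B) ∧ ¬(¬C ∧ B) ∧ A)   [double negation]
⇔ ((B ∨ (C ∧ ¬B) ∨ (¬C ∧ B)) ∧ ¬A) ∨ (¬B ∧ (¬C ∨ B) ∧ (¬¬C ∨ ¬B) ∧ A)   [De Morgan]
⇔ ((B ∨ (C ∧ ¬B) ∨ (¬C ∧ B)) ∧ ¬A) ∨ (¬B ∧ (¬C ∨ B) ∧ (C ∨ ¬B) ∧ A)   [double negation]
⇔ (B ∧ ¬A) ∨ (C ∧ ¬B ∧ ¬A) ∨ (¬C ∧ B ∧ ¬A) ∨ (¬B ∧ ¬C ∧ C ∧ A) ∨ (¬B ∧ ¬C ∧ ¬B ∧ A) ∨ (¬B ∧ B ∧ C ∧ A) ∨ (¬B ∧ B ∧ ¬B ∧ A)   [distribute ∧ over ∨]
⇔ (B ∧ ¬A) ∨ (C ∧ ¬B ∧ ¬A) ∨ (¬B ∧ ¬C ∧ A)   [simplify]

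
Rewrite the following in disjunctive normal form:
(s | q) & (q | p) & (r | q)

(s | q) & (q | p) & (r | q)
= (s & q & r) | (s & q & q) | (s & p & r) | (s & p & q) | (q & q & r) | (q & q & q) | (q & p & r) | (q & p & q)   (distribute & over |)
= (s & p & r) | q   (simplify)

(s & p & r) | q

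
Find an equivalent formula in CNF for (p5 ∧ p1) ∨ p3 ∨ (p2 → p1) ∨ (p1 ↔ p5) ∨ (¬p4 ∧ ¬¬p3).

(p5 ∧ p1) ∨ p3 ∨ (p2 → p1) ∨ (p1 ↔ p5) ∨ (¬p4 ∧ ¬¬p3)
≡ (p5 ∧ p1) ∨ p3 ∨ ¬p2 ∨ p1 ∨ (p1 ↔ p5) ∨ (¬p4 ∧ ¬¬p3)   [eliminate →]
≡ (p5 ∧ p1) ∨ p3 ∨ ¬p2 ∨ p1 ∨ ((p1 → p5) ∧ (p5 → p1)) ∨ (¬p4 ∧ ¬¬p3)   [eliminate ↔]
≡ (p5 ∧ p1) ∨ p3 ∨ ¬p2 ∨ p1 ∨ ((¬p1 ∨ p5) ∧ (p5 → p1)) ∨ (¬p4 ∧ ¬¬p3)   [eliminate →]
≡ (p5 ∧ p1) ∨ p3 ∨ ¬p2 ∨ p1 ∨ ((¬p1 ∨ p5) ∧ (¬p5 ∨ p1)) ∨ (¬p4 ∧ ¬¬p3)   [eliminate →]
≡ (p5 ∧ p1) ∨ p3 ∨ ¬p2 ∨ p1 ∨ ((¬p1 ∨ p5) ∧ (¬p5 ∨ p1)) ∨ (¬p4 ∧ p3)   [double negation]
≡ (p5 ∨ p3 ∨ ¬p2 ∨ p1 ∨ ¬p1 ∨ p5 ∨ ¬p4) ∧ (p5 ∨ p3 ∨ ¬p2 ∨ p1 ∨ ¬p1 ∨ p5 ∨ p3) ∧ (p5 ∨ p3 ∨ ¬p2 ∨ p1 ∨ ¬p5 ∨ p1 ∨ ¬p4) ∧ (p5 ∨ p3 ∨ ¬p2 ∨ p1 ∨ ¬p5 ∨ p1 ∨ p3) ∧ (p1 ∨ p3 ∨ ¬p2 ∨ p1 ∨ ¬p1 ∨ p5 ∨ ¬p4) ∧ (p1 ∨ p3 ∨ ¬p2 ∨ p1 ∨ ¬p1 ∨ p5 ∨ p3) ∧ (p1 ∨ p3 ∨ ¬p2 ∨ p1 ∨ ¬p5 ∨ p1 ∨ ¬p4) ∧ (p1 ∨ p3 ∨ ¬p2 ∨ p1 ∨ ¬p5 ∨ p1 ∨ p3)   [distribute ∨ over ∧]
≡ p1 ∨ p3 ∨ ¬p2 ∨ ¬p5   [simplify]

p1 ∨ p3 ∨ ¬p2 ∨ ¬p5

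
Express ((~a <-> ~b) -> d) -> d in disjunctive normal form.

((~a <-> ~b) -> d) -> d
≡ ~((~a <-> ~b) -> d) | d   [eliminate ->]
≡ ~(~(~a <-> ~b) | d) | d   [eliminate ->]
≡ ~(~((~a -> ~b) & (~b -> ~a)) | d) | d   [eliminate <->]
≡ ~(~((~~a | ~b) & (~b -> ~a)) | d) | d   [eliminate ->]
≡ ~(~((~~a | ~b) & (~~b | ~a)) | d) | d   [eliminate ->]
≡ (~~((~~a | ~b) & (~~b | ~a)) & ~d) | d   [De Morgan]
≡ ((~~a | ~b) & (~~b | ~a) & ~d) | d   [double negation]
≡ ((a | ~b) & (~~b | ~a) & ~d) | d   [double negation]
≡ ((a | ~b) & (b | ~a) & ~d) | d   [double negation]
≡ (a & b & ~d) | (a & ~a & ~d) | (~b & b & ~d) | (~b & ~a & ~d) | d   [distribute & over |]
≡ (a & b & ~d) | (~b & ~a & ~d) | d   [simplify]

(a & b & ~d) | (~b & ~a & ~d) | d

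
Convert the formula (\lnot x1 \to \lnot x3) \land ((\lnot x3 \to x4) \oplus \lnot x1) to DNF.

(x1 \land x3) \lor (x1 \land x4) \lor (\lnot x3 \land \lnot x4 \land \lnot x1)

(\lnot x1 \to \lnot x3) \land ((\lnot x3 \to x4) \oplus \lnot x1)
≡ (\lnot \lnot x1 \lor \lnot x3) \land ((\lnot x3 \to x4) \oplus \lnot x1)
≡ (\lnot \lnot x1 \lor \lnot x3) \land (((\lnot x3 \to x4) \land \lnot \lnot x1) \lor (\lnot (\lnot x3 \to x4) \land \lnot x1))
≡ (\lnot \lnot x1 \lor \lnot x3) \land (((\lnot \lnot x3 \lor x4) \land \lnot \lnot x1) \lor (\lnot (\lnot x3 \to x4) \land \lnot x1))
≡ (\lnot \lnot x1 \lor \lnot x3) \land (((\lnot \lnot x3 \lor x4) \land \lnot \lnot x1) \lor (\lnot (\lnot \lnot x3 \lor x4) \land \lnot x1))
≡ (x1 \lor \lnot x3) \land (((\lnot \lnot x3 \lor x4) \land \lnot \lnot x1) \lor (\lnot (\lnot \lnot x3 \lor x4) \land \lnot x1))
≡ (x1 \lor \lnot x3) \land (((x3 \lor x4) \land \lnot \lnot x1) \lor (\lnot (\lnot \lnot x3 \lor x4) \land \lnot x1))
≡ (x1 \lor \lnot x3) \land (((x3 \lor x4) \land x1) \lor (\lnot (\lnot \lnot x3 \lor x4) \land \lnot x1))
≡ (x1 \lor \lnot x3) \land (((x3 \lor x4) \land x1) \lor (\lnot \lnot \lnot x3 \land \lnot x4 \land \lnot x1))
≡ (x1 \lor \lnot x3) \land (((x3 \lor x4) \land x1) \lor (\lnot x3 \land \lnot x4 \land \lnot x1))
≡ (x1 \land x3 \land x1) \lor (x1 \land x4 \land x1) \lor (x1 \land \lnot x3 \land \lnot x4 \land \lnot x1) \lor (\lnot x3 \land x3 \land x1) \lor (\lnot x3 \land x4 \land x1) \lor (\lnot x3 \land \lnot x3 \land \lnot x4 \land \lnot x1)
≡ (x1 \land x3) \lor (x1 \land x4) \lor (\lnot x3 \land \lnot x4 \land \lnot x1)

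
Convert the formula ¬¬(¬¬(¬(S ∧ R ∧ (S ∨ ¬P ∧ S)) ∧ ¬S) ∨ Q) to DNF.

¬S ∨ Q

¬¬(¬¬(¬(S ∧ R ∧ (S ∨ ¬P ∧ S)) ∧ ¬S) ∨ Q)
⇔ ¬¬(¬(S ∧ R ∧ (S ∨ ¬P ∧ S)) ∧ ¬S) ∨ Q   [double negation]
⇔ ¬(S ∧ R ∧ (S ∨ ¬P ∧ S)) ∧ ¬S ∨ Q   [double negation]
⇔ (¬S ∨ ¬R ∨ ¬(S ∨ ¬P ∧ S)) ∧ ¬S ∨ Q   [De Morgan]
⇔ (¬S ∨ ¬R ∨ ¬S ∧ ¬(¬P ∧ S)) ∧ ¬S ∨ Q   [De Morgan]
⇔ (¬S ∨ ¬R ∨ ¬S ∧ (¬¬P ∨ ¬S)) ∧ ¬S ∨ Q   [De Morgan]
⇔ (¬S ∨ ¬R ∨ ¬S ∧ (P ∨ ¬S)) ∧ ¬S ∨ Q   [double negation]
⇔ ¬S ∧ ¬S ∨ ¬R ∧ ¬S ∨ ¬S ∧ P ∧ ¬S ∨ ¬S ∧ ¬S ∧ ¬S ∨ Q   [distribute ∧ over ∨]
⇔ ¬S ∨ Q   [simplify]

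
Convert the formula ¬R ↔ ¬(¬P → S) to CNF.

(R ∨ ¬P) ∧ (R ∨ ¬S) ∧ (P ∨ S ∨ ¬R)

¬R ↔ ¬(¬P → S)
⇔ (¬R → ¬(¬P → S)) ∧ (¬(¬P → S) → ¬R)   [eliminate ↔]
⇔ (¬¬R ∨ ¬(¬P → S)) ∧ (¬(¬P → S) → ¬R)   [eliminate →]
⇔ (¬¬R ∨ ¬(¬¬P ∨ S)) ∧ (¬(¬P → S) → ¬R)   [eliminate →]
⇔ (¬¬R ∨ ¬(¬¬P ∨ S)) ∧ (¬¬(¬P → S) ∨ ¬R)   [eliminate →]
⇔ (¬¬R ∨ ¬(¬¬P ∨ S)) ∧ (¬¬(¬¬P ∨ S) ∨ ¬R)   [eliminate →]
⇔ (R ∨ ¬(¬¬P ∨ S)) ∧ (¬¬(¬¬P ∨ S) ∨ ¬R)   [double negation]
⇔ (R ∨ (¬¬¬P ∧ ¬S)) ∧ (¬¬(¬¬P ∨ S) ∨ ¬R)   [De Morgan]
⇔ (R ∨ (¬P ∧ ¬S)) ∧ (¬¬(¬¬P ∨ S) ∨ ¬R)   [double negation]
⇔ (R ∨ (¬P ∧ ¬S)) ∧ (¬¬P ∨ S ∨ ¬R)   [double negation]
⇔ (R ∨ (¬P ∧ ¬S)) ∧ (P ∨ S ∨ ¬R)   [double negation]
⇔ (R ∨ ¬P) ∧ (R ∨ ¬S) ∧ (P ∨ S ∨ ¬R)   [distribute ∨ over ∧]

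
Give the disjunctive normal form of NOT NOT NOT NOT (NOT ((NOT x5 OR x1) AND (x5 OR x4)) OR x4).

(x5 AND NOT x1) OR (NOT x5 AND NOT x4) OR x4

NOT NOT NOT NOT (NOT ((NOT x5 OR x1) AND (x5 OR x4)) OR x4)
≡ NOT NOT (NOT ((NOT x5 OR x1) AND (x5 OR x4)) OR x4)   [double negation]
≡ NOT ((NOT x5 OR x1) AND (x5 OR x4)) OR x4   [double negation]
≡ NOT (NOT x5 OR x1) OR NOT (x5 OR x4) OR x4   [De Morgan]
≡ (NOT NOT x5 AND NOT x1) OR NOT (x5 OR x4) OR x4   [De Morgan]
≡ (x5 AND NOT x1) OR NOT (x5 OR x4) OR x4   [double negation]
≡ (x5 AND NOT x1) OR (NOT x5 AND NOT x4) OR x4   [De Morgan]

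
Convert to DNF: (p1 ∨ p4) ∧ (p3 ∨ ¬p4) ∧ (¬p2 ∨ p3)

(p1 ∨ p4) ∧ (p3 ∨ ¬p4) ∧ (¬p2 ∨ p3)
≡ (p1 ∧ p3 ∧ ¬p2) ∨ (p1 ∧ p3 ∧ p3) ∨ (p1 ∧ ¬p4 ∧ ¬p2) ∨ (p1 ∧ ¬p4 ∧ p3) ∨ (p4 ∧ p3 ∧ ¬p2) ∨ (p4 ∧ p3 ∧ p3) ∨ (p4 ∧ ¬p4 ∧ ¬p2) ∨ (p4 ∧ ¬p4 ∧ p3)   [distribute ∧ over ∨]
≡ (p1 ∧ p3) ∨ (p1 ∧ ¬p4 ∧ ¬p2) ∨ (p4 ∧ p3)   [simplify]

(p1 ∧ p3) ∨ (p1 ∧ ¬p4 ∧ ¬p2) ∨ (p4 ∧ p3)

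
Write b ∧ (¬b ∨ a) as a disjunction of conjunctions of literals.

b ∧ a

b ∧ (¬b ∨ a)
⇔ b ∧ ¬b ∨ b ∧ a   [distribute ∧ over ∨]
⇔ b ∧ a   [simplify]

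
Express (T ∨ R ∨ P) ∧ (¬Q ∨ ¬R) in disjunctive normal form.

(T ∨ R ∨ P) ∧ (¬Q ∨ ¬R)
≡ T ∧ ¬Q ∨ T ∧ ¬R ∨ R ∧ ¬Q ∨ R ∧ ¬R ∨ P ∧ ¬Q ∨ P ∧ ¬R   — distribute ∧ over ∨
≡ T ∧ ¬Q ∨ T ∧ ¬R ∨ R ∧ ¬Q ∨ P ∧ ¬Q ∨ P ∧ ¬R   — simplify

T ∧ ¬Q ∨ T ∧ ¬R ∨ R ∧ ¬Q ∨ P ∧ ¬Q ∨ P ∧ ¬R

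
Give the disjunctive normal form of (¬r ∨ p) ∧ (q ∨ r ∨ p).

(¬r ∨ p) ∧ (q ∨ r ∨ p)
= (¬r ∧ q) ∨ (¬r ∧ r) ∨ (¬r ∧ p) ∨ (p ∧ q) ∨ (p ∧ r) ∨ (p ∧ p)   [distribute ∧ over ∨]
= (¬r ∧ q) ∨ p   [simplify]

(¬r ∧ q) ∨ p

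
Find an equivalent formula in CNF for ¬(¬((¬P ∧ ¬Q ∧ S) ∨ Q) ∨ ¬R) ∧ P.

¬(¬((¬P ∧ ¬Q ∧ S) ∨ Q) ∨ ¬R) ∧ P
≡ ¬¬((¬P ∧ ¬Q ∧ S) ∨ Q) ∧ ¬¬R ∧ P   — De Morgan
≡ ((¬P ∧ ¬Q ∧ S) ∨ Q) ∧ ¬¬R ∧ P   — double negation
≡ ((¬P ∧ ¬Q ∧ S) ∨ Q) ∧ R ∧ P   — double negation
≡ (¬P ∨ Q) ∧ (¬Q ∨ Q) ∧ (S ∨ Q) ∧ R ∧ P   — distribute ∨ over ∧
≡ (¬P ∨ Q) ∧ (S ∨ Q) ∧ R ∧ P   — simplify

(¬P ∨ Q) ∧ (S ∨ Q) ∧ R ∧ P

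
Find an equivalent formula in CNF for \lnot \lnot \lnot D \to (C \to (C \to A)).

D \lor \lnot C \lor A

\lnot \lnot \lnot D \to (C \to (C \to A))
⇔ \lnot \lnot \lnot \lnot D \lor (C \to (C \to A))   [eliminate \to]
⇔ \lnot \lnot \lnot \lnot D \lor \lnot C \lor (C \to A)   [eliminate \to]
⇔ \lnot \lnot \lnot \lnot D \lor \lnot C \lor \lnot C \lor A   [eliminate \to]
⇔ \lnot \lnot D \lor \lnot C \lor \lnot C \lor A   [double negation]
⇔ D \lor \lnot C \lor \lnot C \lor A   [double negation]
⇔ D \lor \lnot C \lor A   [simplify]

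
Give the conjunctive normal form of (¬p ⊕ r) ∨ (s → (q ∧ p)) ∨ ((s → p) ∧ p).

(¬p ⊕ r) ∨ (s → (q ∧ p)) ∨ ((s → p) ∧ p)
≡ ((¬p ∨ r) ∧ ¬(¬p ∧ r)) ∨ (s → (q ∧ p)) ∨ ((s → p) ∧ p)   [expand ⊕]
≡ ((¬p ∨ r) ∧ ¬(¬p ∧ r)) ∨ ¬s ∨ (q ∧ p) ∨ ((s → p) ∧ p)   [eliminate →]
≡ ((¬p ∨ r) ∧ ¬(¬p ∧ r)) ∨ ¬s ∨ (q ∧ p) ∨ ((¬s ∨ p) ∧ p)   [eliminate →]
≡ ((¬p ∨ r) ∧ (¬¬p ∨ ¬r)) ∨ ¬s ∨ (q ∧ p) ∨ ((¬s ∨ p) ∧ p)   [De Morgan]
≡ ((¬p ∨ r) ∧ (p ∨ ¬r)) ∨ ¬s ∨ (q ∧ p) ∨ ((¬s ∨ p) ∧ p)   [double negation]
≡ (¬p ∨ r ∨ ¬s ∨ q ∨ ¬s ∨ p) ∧ (¬p ∨ r ∨ ¬s ∨ q ∨ p) ∧ (¬p ∨ r ∨ ¬s ∨ p ∨ ¬s ∨ p) ∧ (¬p ∨ r ∨ ¬s ∨ p ∨ p) ∧ (p ∨ ¬r ∨ ¬s ∨ q ∨ ¬s ∨ p) ∧ (p ∨ ¬r ∨ ¬s ∨ q ∨ p) ∧ (p ∨ ¬r ∨ ¬s ∨ p ∨ ¬s ∨ p) ∧ (p ∨ ¬r ∨ ¬s ∨ p ∨ p)   [distribute ∨ over ∧]
≡ p ∨ ¬r ∨ ¬s   [simplify]

p ∨ ¬r ∨ ¬s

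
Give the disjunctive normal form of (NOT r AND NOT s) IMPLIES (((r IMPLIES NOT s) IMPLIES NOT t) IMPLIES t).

r OR s OR t

(NOT r AND NOT s) IMPLIES (((r IMPLIES NOT s) IMPLIES NOT t) IMPLIES t)
= NOT (NOT r AND NOT s) OR (((r IMPLIES NOT s) IMPLIES NOT t) IMPLIES t)   [eliminate IMPLIES]
= NOT (NOT r AND NOT s) OR NOT ((r IMPLIES NOT s) IMPLIES NOT t) OR t   [eliminate IMPLIES]
= NOT (NOT r AND NOT s) OR NOT (NOT (r IMPLIES NOT s) OR NOT t) OR t   [eliminate IMPLIES]
= NOT (NOT r AND NOT s) OR NOT (NOT (NOT r OR NOT s) OR NOT t) OR t   [eliminate IMPLIES]
= NOT NOT r OR NOT NOT s OR NOT (NOT (NOT r OR NOT s) OR NOT t) OR t   [De Morgan]
= r OR NOT NOT s OR NOT (NOT (NOT r OR NOT s) OR NOT t) OR t   [double negation]
= r OR s OR NOT (NOT (NOT r OR NOT s) OR NOT t) OR t   [double negation]
= r OR s OR (NOT NOT (NOT r OR NOT s) AND NOT NOT t) OR t   [De Morgan]
= r OR s OR ((NOT r OR NOT s) AND NOT NOT t) OR t   [double negation]
= r OR s OR ((NOT r OR NOT s) AND t) OR t   [double negation]
= r OR s OR (NOT r AND t) OR (NOT s AND t) OR t   [distribute AND over OR]
= r OR s OR t   [simplify]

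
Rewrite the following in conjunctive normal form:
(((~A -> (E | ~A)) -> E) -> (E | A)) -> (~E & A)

(((~A -> (E | ~A)) -> E) -> (E | A)) -> (~E & A)
⇔ ~(((~A -> (E | ~A)) -> E) -> (E | A)) | (~E & A)   (eliminate ->)
⇔ ~(~((~A -> (E | ~A)) -> E) | E | A) | (~E & A)   (eliminate ->)
⇔ ~(~(~(~A -> (E | ~A)) | E) | E | A) | (~E & A)   (eliminate ->)
⇔ ~(~(~(~~A | E | ~A) | E) | E | A) | (~E & A)   (eliminate ->)
⇔ (~~(~(~~A | E | ~A) | E) & ~E & ~A) | (~E & A)   (De Morgan)
⇔ ((~(~~A | E | ~A) | E) & ~E & ~A) | (~E & A)   (double negation)
⇔ (((~~~A & ~E & ~~A) | E) & ~E & ~A) | (~E & A)   (De Morgan)
⇔ (((~A & ~E & ~~A) | E) & ~E & ~A) | (~E & A)   (double negation)
⇔ (((~A & ~E & A) | E) & ~E & ~A) | (~E & A)   (double negation)
⇔ (~A | E | ~E) & (~A | E | A) & (~E | E | ~E) & (~E | E | A) & (A | E | ~E) & (A | E | A) & (~E | ~E) & (~E | A) & (~A | ~E) & (~A | A)   (distribute | over &)
⇔ (A | E) & ~E   (simplify)

(A | E) & ~E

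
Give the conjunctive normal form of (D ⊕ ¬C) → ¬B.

(¬D ∨ ¬C ∨ ¬B) ∧ (C ∨ D ∨ ¬B)

(D ⊕ ¬C) → ¬B
⇔ ¬(D ⊕ ¬C) ∨ ¬B   [eliminate →]
⇔ ¬((D ∨ ¬C) ∧ ¬(D ∧ ¬C)) ∨ ¬B   [expand ⊕]
⇔ ¬(D ∨ ¬C) ∨ ¬¬(D ∧ ¬C) ∨ ¬B   [De Morgan]
⇔ (¬D ∧ ¬¬C) ∨ ¬¬(D ∧ ¬C) ∨ ¬B   [De Morgan]
⇔ (¬D ∧ C) ∨ ¬¬(D ∧ ¬C) ∨ ¬B   [double negation]
⇔ (¬D ∧ C) ∨ (D ∧ ¬C) ∨ ¬B   [double negation]
⇔ (¬D ∨ D ∨ ¬B) ∧ (¬D ∨ ¬C ∨ ¬B) ∧ (C ∨ D ∨ ¬B) ∧ (C ∨ ¬C ∨ ¬B)   [distribute ∨ over ∧]
⇔ (¬D ∨ ¬C ∨ ¬B) ∧ (C ∨ D ∨ ¬B)   [simplify]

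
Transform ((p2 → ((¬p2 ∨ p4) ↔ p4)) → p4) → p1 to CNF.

¬p4 ∨ p1

((p2 → ((¬p2 ∨ p4) ↔ p4)) → p4) → p1
= ¬((p2 → ((¬p2 ∨ p4) ↔ p4)) → p4) ∨ p1   — eliminate →
= ¬(¬(p2 → ((¬p2 ∨ p4) ↔ p4)) ∨ p4) ∨ p1   — eliminate →
= ¬(¬(¬p2 ∨ ((¬p2 ∨ p4) ↔ p4)) ∨ p4) ∨ p1   — eliminate →
= ¬(¬(¬p2 ∨ (((¬p2 ∨ p4) → p4) ∧ (p4 → (¬p2 ∨ p4)))) ∨ p4) ∨ p1   — eliminate ↔
= ¬(¬(¬p2 ∨ ((¬(¬p2 ∨ p4) ∨ p4) ∧ (p4 → (¬p2 ∨ p4)))) ∨ p4) ∨ p1   — eliminate →
= ¬(¬(¬p2 ∨ ((¬(¬p2 ∨ p4) ∨ p4) ∧ (¬p4 ∨ ¬p2 ∨ p4))) ∨ p4) ∨ p1   — eliminate →
= (¬¬(¬p2 ∨ ((¬(¬p2 ∨ p4) ∨ p4) ∧ (¬p4 ∨ ¬p2 ∨ p4))) ∧ ¬p4) ∨ p1   — De Morgan
= ((¬p2 ∨ ((¬(¬p2 ∨ p4) ∨ p4) ∧ (¬p4 ∨ ¬p2 ∨ p4))) ∧ ¬p4) ∨ p1   — double negation
= ((¬p2 ∨ (((¬¬p2 ∧ ¬p4) ∨ p4) ∧ (¬p4 ∨ ¬p2 ∨ p4))) ∧ ¬p4) ∨ p1   — De Morgan
= ((¬p2 ∨ (((p2 ∧ ¬p4) ∨ p4) ∧ (¬p4 ∨ ¬p2 ∨ p4))) ∧ ¬p4) ∨ p1   — double negation
= (¬p2 ∨ p2 ∨ p4 ∨ p1) ∧ (¬p2 ∨ ¬p4 ∨ p4 ∨ p1) ∧ (¬p2 ∨ ¬p4 ∨ ¬p2 ∨ p4 ∨ p1) ∧ (¬p4 ∨ p1)   — distribute ∨ over ∧
= ¬p4 ∨ p1   — simplify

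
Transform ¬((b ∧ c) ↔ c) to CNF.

c ∧ (¬c ∨ ¬b)

¬((b ∧ c) ↔ c)
⇔ ¬(((b ∧ c) → c) ∧ (c → (b ∧ c)))   (eliminate ↔)
⇔ ¬((¬(b ∧ c) ∨ c) ∧ (c → (b ∧ c)))   (eliminate →)
⇔ ¬((¬(b ∧ c) ∨ c) ∧ (¬c ∨ (b ∧ c)))   (eliminate →)
⇔ ¬(¬(b ∧ c) ∨ c) ∨ ¬(¬c ∨ (b ∧ c))   (De Morgan)
⇔ (¬¬(b ∧ c) ∧ ¬c) ∨ ¬(¬c ∨ (b ∧ c))   (De Morgan)
⇔ (b ∧ c ∧ ¬c) ∨ ¬(¬c ∨ (b ∧ c))   (double negation)
⇔ (b ∧ c ∧ ¬c) ∨ (¬¬c ∧ ¬(b ∧ c))   (De Morgan)
⇔ (b ∧ c ∧ ¬c) ∨ (c ∧ ¬(b ∧ c))   (double negation)
⇔ (b ∧ c ∧ ¬c) ∨ (c ∧ (¬b ∨ ¬c))   (De Morgan)
⇔ (b ∨ c) ∧ (b ∨ ¬b ∨ ¬c) ∧ (c ∨ c) ∧ (c ∨ ¬b ∨ ¬c) ∧ (¬c ∨ c) ∧ (¬c ∨ ¬b ∨ ¬c)   (distribute ∨ over ∧)
⇔ c ∧ (¬c ∨ ¬b)   (simplify)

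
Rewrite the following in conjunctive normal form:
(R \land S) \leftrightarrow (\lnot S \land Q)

(R \land S) \leftrightarrow (\lnot S \land Q)
= ((R \land S) \to (\lnot S \land Q)) \land ((\lnot S \land Q) \to (R \land S))   — eliminate \leftrightarrow
= (\lnot (R \land S) \lor (\lnot S \land Q)) \land ((\lnot S \land Q) \to (R \land S))   — eliminate \to
= (\lnot (R \land S) \lor (\lnot S \land Q)) \land (\lnot (\lnot S \land Q) \lor (R \land S))   — eliminate \to
= (\lnot R \lor \lnot S \lor (\lnot S \land Q)) \land (\lnot (\lnot S \land Q) \lor (R \land S))   — De Morgan
= (\lnot R \lor \lnot S \lor (\lnot S \land Q)) \land (\lnot \lnot S \lor \lnot Q \lor (R \land S))   — De Morgan
= (\lnot R \lor \lnot S \lor (\lnot S \land Q)) \land (S \lor \lnot Q \lor (R \land S))   — double negation
= (\lnot R \lor \lnot S \lor \lnot S) \land (\lnot R \lor \lnot S \lor Q) \land (S \lor \lnot Q \lor R) \land (S \lor \lnot Q \lor S)   — distribute \lor over \land
= (\lnot R \lor \lnot S) \land (S \lor \lnot Q)   — simplify

(\lnot R \lor \lnot S) \land (S \lor \lnot Q)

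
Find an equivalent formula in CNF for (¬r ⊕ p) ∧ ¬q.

(¬r ∨ p) ∧ (r ∨ ¬p) ∧ ¬q

(¬r ⊕ p) ∧ ¬q
= (¬r ∨ p) ∧ ¬(¬r ∧ p) ∧ ¬q
= (¬r ∨ p) ∧ (¬¬r ∨ ¬p) ∧ ¬q
= (¬r ∨ p) ∧ (r ∨ ¬p) ∧ ¬q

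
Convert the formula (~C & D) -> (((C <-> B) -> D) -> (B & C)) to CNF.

C | ~D

(~C & D) -> (((C <-> B) -> D) -> (B & C))
≡ ~(~C & D) | (((C <-> B) -> D) -> (B & C))   — eliminate ->
≡ ~(~C & D) | ~((C <-> B) -> D) | (B & C)   — eliminate ->
≡ ~(~C & D) | ~(~(C <-> B) | D) | (B & C)   — eliminate ->
≡ ~(~C & D) | ~(~((C -> B) & (B -> C)) | D) | (B & C)   — eliminate <->
≡ ~(~C & D) | ~(~((~C | B) & (B -> C)) | D) | (B & C)   — eliminate ->
≡ ~(~C & D) | ~(~((~C | B) & (~B | C)) | D) | (B & C)   — eliminate ->
≡ ~~C | ~D | ~(~((~C | B) & (~B | C)) | D) | (B & C)   — De Morgan
≡ C | ~D | ~(~((~C | B) & (~B | C)) | D) | (B & C)   — double negation
≡ C | ~D | (~~((~C | B) & (~B | C)) & ~D) | (B & C)   — De Morgan
≡ C | ~D | ((~C | B) & (~B | C) & ~D) | (B & C)   — double negation
≡ (C | ~D | ~C | B | B) & (C | ~D | ~C | B | C) & (C | ~D | ~B | C | B) & (C | ~D | ~B | C | C) & (C | ~D | ~D | B) & (C | ~D | ~D | C)   — distribute | over &
≡ C | ~D   — simplify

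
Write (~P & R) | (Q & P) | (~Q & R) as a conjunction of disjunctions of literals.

(R | Q) & (R | P)

(~P & R) | (Q & P) | (~Q & R)
= (~P | Q | ~Q) & (~P | Q | R) & (~P | P | ~Q) & (~P | P | R) & (R | Q | ~Q) & (R | Q | R) & (R | P | ~Q) & (R | P | R)   — distribute | over &
= (R | Q) & (R | P)   — simplify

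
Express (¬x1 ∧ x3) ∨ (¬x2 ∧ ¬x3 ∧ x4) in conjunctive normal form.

(¬x1 ∧ x3) ∨ (¬x2 ∧ ¬x3 ∧ x4)
≡ (¬x1 ∨ ¬x2) ∧ (¬x1 ∨ ¬x3) ∧ (¬x1 ∨ x4) ∧ (x3 ∨ ¬x2) ∧ (x3 ∨ ¬x3) ∧ (x3 ∨ x4)   (distribute ∨ over ∧)
≡ (¬x1 ∨ ¬x2) ∧ (¬x1 ∨ ¬x3) ∧ (¬x1 ∨ x4) ∧ (x3 ∨ ¬x2) ∧ (x3 ∨ x4)   (simplify)

(¬x1 ∨ ¬x2) ∧ (¬x1 ∨ ¬x3) ∧ (¬x1 ∨ x4) ∧ (x3 ∨ ¬x2) ∧ (x3 ∨ x4)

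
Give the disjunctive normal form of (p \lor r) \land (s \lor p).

(p \lor r) \land (s \lor p)
≡ (p \land s) \lor (p \land p) \lor (r \land s) \lor (r \land p)   — distribute \land over \lor
≡ p \lor (r \land s)   — simplify

p \lor (r \land s)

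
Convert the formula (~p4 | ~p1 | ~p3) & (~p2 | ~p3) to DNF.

(~p4 | ~p1 | ~p3) & (~p2 | ~p3)
≡ (~p4 & ~p2) | (~p4 & ~p3) | (~p1 & ~p2) | (~p1 & ~p3) | (~p3 & ~p2) | (~p3 & ~p3)   (distribute & over |)
≡ (~p4 & ~p2) | (~p1 & ~p2) | ~p3   (simplify)

(~p4 & ~p2) | (~p1 & ~p2) | ~p3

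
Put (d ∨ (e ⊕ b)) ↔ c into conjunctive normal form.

(d ∨ (e ⊕ b)) ↔ c
= ((d ∨ (e ⊕ b)) → c) ∧ (c → (d ∨ (e ⊕ b)))   [eliminate ↔]
= (¬(d ∨ (e ⊕ b)) ∨ c) ∧ (c → (d ∨ (e ⊕ b)))   [eliminate →]
= (¬(d ∨ ((e ∨ b) ∧ ¬(e ∧ b))) ∨ c) ∧ (c → (d ∨ (e ⊕ b)))   [expand ⊕]
= (¬(d ∨ ((e ∨ b) ∧ ¬(e ∧ b))) ∨ c) ∧ (¬c ∨ d ∨ (e ⊕ b))   [eliminate →]
= (¬(d ∨ ((e ∨ b) ∧ ¬(e ∧ b))) ∨ c) ∧ (¬c ∨ d ∨ ((e ∨ b) ∧ ¬(e ∧ b)))   [expand ⊕]
= ((¬d ∧ ¬((e ∨ b) ∧ ¬(e ∧ b))) ∨ c) ∧ (¬c ∨ d ∨ ((e ∨ b) ∧ ¬(e ∧ b)))   [De Morgan]
= ((¬d ∧ (¬(e ∨ b) ∨ ¬¬(e ∧ b))) ∨ c) ∧ (¬c ∨ d ∨ ((e ∨ b) ∧ ¬(e ∧ b)))   [De Morgan]
= ((¬d ∧ ((¬e ∧ ¬b) ∨ ¬¬(e ∧ b))) ∨ c) ∧ (¬c ∨ d ∨ ((e ∨ b) ∧ ¬(e ∧ b)))   [De Morgan]
= ((¬d ∧ ((¬e ∧ ¬b) ∨ (e ∧ b))) ∨ c) ∧ (¬c ∨ d ∨ ((e ∨ b) ∧ ¬(e ∧ b)))   [double negation]
= ((¬d ∧ ((¬e ∧ ¬b) ∨ (e ∧ b))) ∨ c) ∧ (¬c ∨ d ∨ ((e ∨ b) ∧ (¬e ∨ ¬b)))   [De Morgan]
= (¬d ∨ c) ∧ (¬e ∨ e ∨ c) ∧ (¬e ∨ b ∨ c) ∧ (¬b ∨ e ∨ c) ∧ (¬b ∨ b ∨ c) ∧ (¬c ∨ d ∨ e ∨ b) ∧ (¬c ∨ d ∨ ¬e ∨ ¬b)   [distribute ∨ over ∧]
= (¬d ∨ c) ∧ (¬e ∨ b ∨ c) ∧ (¬b ∨ e ∨ c) ∧ (¬c ∨ d ∨ e ∨ b) ∧ (¬c ∨ d ∨ ¬e ∨ ¬b)   [simplify]

(¬d ∨ c) ∧ (¬e ∨ b ∨ c) ∧ (¬b ∨ e ∨ c) ∧ (¬c ∨ d ∨ e ∨ b) ∧ (¬c ∨ d ∨ ¬e ∨ ¬b)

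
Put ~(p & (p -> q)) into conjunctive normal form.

~(p & (p -> q))
= ~(p & (~p | q))   — eliminate ->
= ~p | ~(~p | q)   — De Morgan
= ~p | (~~p & ~q)   — De Morgan
= ~p | (p & ~q)   — double negation
= (~p | p) & (~p | ~q)   — distribute | over &
= ~p | ~q   — simplify

~p | ~q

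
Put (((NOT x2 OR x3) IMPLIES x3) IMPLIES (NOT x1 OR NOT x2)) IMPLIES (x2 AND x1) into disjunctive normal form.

x2 AND x1

(((NOT x2 OR x3) IMPLIES x3) IMPLIES (NOT x1 OR NOT x2)) IMPLIES (x2 AND x1)
⇔ NOT (((NOT x2 OR x3) IMPLIES x3) IMPLIES (NOT x1 OR NOT x2)) OR (x2 AND x1)   [eliminate IMPLIES]
⇔ NOT (NOT ((NOT x2 OR x3) IMPLIES x3) OR NOT x1 OR NOT x2) OR (x2 AND x1)   [eliminate IMPLIES]
⇔ NOT (NOT (NOT (NOT x2 OR x3) OR x3) OR NOT x1 OR NOT x2) OR (x2 AND x1)   [eliminate IMPLIES]
⇔ (NOT NOT (NOT (NOT x2 OR x3) OR x3) AND NOT NOT x1 AND NOT NOT x2) OR (x2 AND x1)   [De Morgan]
⇔ ((NOT (NOT x2 OR x3) OR x3) AND NOT NOT x1 AND NOT NOT x2) OR (x2 AND x1)   [double negation]
⇔ (((NOT NOT x2 AND NOT x3) OR x3) AND NOT NOT x1 AND NOT NOT x2) OR (x2 AND x1)   [De Morgan]
⇔ (((x2 AND NOT x3) OR x3) AND NOT NOT x1 AND NOT NOT x2) OR (x2 AND x1)   [double negation]
⇔ (((x2 AND NOT x3) OR x3) AND x1 AND NOT NOT x2) OR (x2 AND x1)   [double negation]
⇔ (((x2 AND NOT x3) OR x3) AND x1 AND x2) OR (x2 AND x1)   [double negation]
⇔ (x2 AND NOT x3 AND x1 AND x2) OR (x3 AND x1 AND x2) OR (x2 AND x1)   [distribute AND over OR]
⇔ x2 AND x1   [simplify]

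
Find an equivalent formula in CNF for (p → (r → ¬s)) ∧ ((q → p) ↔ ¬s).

(p → (r → ¬s)) ∧ ((q → p) ↔ ¬s)
≡ (¬p ∨ (r → ¬s)) ∧ ((q → p) ↔ ¬s)   [eliminate →]
≡ (¬p ∨ ¬r ∨ ¬s) ∧ ((q → p) ↔ ¬s)   [eliminate →]
≡ (¬p ∨ ¬r ∨ ¬s) ∧ ((q → p) → ¬s) ∧ (¬s → (q → p))   [eliminate ↔]
≡ (¬p ∨ ¬r ∨ ¬s) ∧ (¬(q → p) ∨ ¬s) ∧ (¬s → (q → p))   [eliminate →]
≡ (¬p ∨ ¬r ∨ ¬s) ∧ (¬(¬q ∨ p) ∨ ¬s) ∧ (¬s → (q → p))   [eliminate →]
≡ (¬p ∨ ¬r ∨ ¬s) ∧ (¬(¬q ∨ p) ∨ ¬s) ∧ (¬¬s ∨ (q → p))   [eliminate →]
≡ (¬p ∨ ¬r ∨ ¬s) ∧ (¬(¬q ∨ p) ∨ ¬s) ∧ (¬¬s ∨ ¬q ∨ p)   [eliminate →]
≡ (¬p ∨ ¬r ∨ ¬s) ∧ ((¬¬q ∧ ¬p) ∨ ¬s) ∧ (¬¬s ∨ ¬q ∨ p)   [De Morgan]
≡ (¬p ∨ ¬r ∨ ¬s) ∧ ((q ∧ ¬p) ∨ ¬s) ∧ (¬¬s ∨ ¬q ∨ p)   [double negation]
≡ (¬p ∨ ¬r ∨ ¬s) ∧ ((q ∧ ¬p) ∨ ¬s) ∧ (s ∨ ¬q ∨ p)   [double negation]
≡ (¬p ∨ ¬r ∨ ¬s) ∧ (q ∨ ¬s) ∧ (¬p ∨ ¬s) ∧ (s ∨ ¬q ∨ p)   [distribute ∨ over ∧]
≡ (q ∨ ¬s) ∧ (¬p ∨ ¬s) ∧ (s ∨ ¬q ∨ p)   [simplify]

(q ∨ ¬s) ∧ (¬p ∨ ¬s) ∧ (s ∨ ¬q ∨ p)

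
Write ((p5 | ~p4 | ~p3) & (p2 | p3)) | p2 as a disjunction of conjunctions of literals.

(p5 & p3) | (~p4 & p3) | p2

((p5 | ~p4 | ~p3) & (p2 | p3)) | p2
⇔ (p5 & p2) | (p5 & p3) | (~p4 & p2) | (~p4 & p3) | (~p3 & p2) | (~p3 & p3) | p2   [distribute & over |]
⇔ (p5 & p3) | (~p4 & p3) | p2   [simplify]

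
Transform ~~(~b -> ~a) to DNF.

~~(~b -> ~a)
≡ ~~(~~b | ~a)   (eliminate ->)
≡ ~~b | ~a   (double negation)
≡ b | ~a   (double negation)

b | ~a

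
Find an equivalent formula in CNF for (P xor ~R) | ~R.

(P xor ~R) | ~R
= ((P | ~R) & ~(P & ~R)) | ~R   [expand xor]
= ((P | ~R) & (~P | ~~R)) | ~R   [De Morgan]
= ((P | ~R) & (~P | R)) | ~R   [double negation]
= (P | ~R | ~R) & (~P | R | ~R)   [distribute | over &]
= P | ~R   [simplify]

P | ~R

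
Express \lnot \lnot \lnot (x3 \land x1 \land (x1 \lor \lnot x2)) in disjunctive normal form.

\lnot x3 \lor \lnot x1

\lnot \lnot \lnot (x3 \land x1 \land (x1 \lor \lnot x2))
≡ \lnot (x3 \land x1 \land (x1 \lor \lnot x2))   [double negation]
≡ \lnot x3 \lor \lnot x1 \lor \lnot (x1 \lor \lnot x2)   [De Morgan]
≡ \lnot x3 \lor \lnot x1 \lor \lnot x1 \land \lnot \lnot x2   [De Morgan]
≡ \lnot x3 \lor \lnot x1 \lor \lnot x1 \land x2   [double negation]
≡ \lnot x3 \lor \lnot x1   [simplify]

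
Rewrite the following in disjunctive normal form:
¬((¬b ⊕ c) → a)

(¬b ∧ ¬c ∧ ¬a) ∨ (b ∧ c ∧ ¬a)

¬((¬b ⊕ c) → a)
⇔ ¬(¬(¬b ⊕ c) ∨ a)
⇔ ¬(¬((¬b ∧ ¬c) ∨ (¬¬b ∧ c)) ∨ a)
⇔ ¬¬((¬b ∧ ¬c) ∨ (¬¬b ∧ c)) ∧ ¬a
⇔ ((¬b ∧ ¬c) ∨ (¬¬b ∧ c)) ∧ ¬a
⇔ ((¬b ∧ ¬c) ∨ (b ∧ c)) ∧ ¬a
⇔ (¬b ∧ ¬c ∧ ¬a) ∨ (b ∧ c ∧ ¬a)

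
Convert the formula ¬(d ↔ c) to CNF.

(d ∨ c) ∧ (¬c ∨ ¬d)

¬(d ↔ c)
≡ ¬((d → c) ∧ (c → d))   — eliminate ↔
≡ ¬((¬d ∨ c) ∧ (c → d))   — eliminate →
≡ ¬((¬d ∨ c) ∧ (¬c ∨ d))   — eliminate →
≡ ¬(¬d ∨ c) ∨ ¬(¬c ∨ d)   — De Morgan
≡ (¬¬d ∧ ¬c) ∨ ¬(¬c ∨ d)   — De Morgan
≡ (d ∧ ¬c) ∨ ¬(¬c ∨ d)   — double negation
≡ (d ∧ ¬c) ∨ (¬¬c ∧ ¬d)   — De Morgan
≡ (d ∧ ¬c) ∨ (c ∧ ¬d)   — double negation
≡ (d ∨ c) ∧ (d ∨ ¬d) ∧ (¬c ∨ c) ∧ (¬c ∨ ¬d)   — distribute ∨ over ∧
≡ (d ∨ c) ∧ (¬c ∨ ¬d)   — simplify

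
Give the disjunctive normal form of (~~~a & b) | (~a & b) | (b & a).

(~a & b) | (b & a)

(~~~a & b) | (~a & b) | (b & a)
≡ (~a & b) | (~a & b) | (b & a)   [double negation]
≡ (~a & b) | (b & a)   [simplify]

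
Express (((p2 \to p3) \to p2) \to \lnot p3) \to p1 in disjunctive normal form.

(p2 \land p3) \lor p1

(((p2 \to p3) \to p2) \to \lnot p3) \to p1
≡ \lnot (((p2 \to p3) \to p2) \to \lnot p3) \lor p1   (eliminate \to)
≡ \lnot (\lnot ((p2 \to p3) \to p2) \lor \lnot p3) \lor p1   (eliminate \to)
≡ \lnot (\lnot (\lnot (p2 \to p3) \lor p2) \lor \lnot p3) \lor p1   (eliminate \to)
≡ \lnot (\lnot (\lnot (\lnot p2 \lor p3) \lor p2) \lor \lnot p3) \lor p1   (eliminate \to)
≡ (\lnot \lnot (\lnot (\lnot p2 \lor p3) \lor p2) \land \lnot \lnot p3) \lor p1   (De Morgan)
≡ ((\lnot (\lnot p2 \lor p3) \lor p2) \land \lnot \lnot p3) \lor p1   (double negation)
≡ (((\lnot \lnot p2 \land \lnot p3) \lor p2) \land \lnot \lnot p3) \lor p1   (De Morgan)
≡ (((p2 \land \lnot p3) \lor p2) \land \lnot \lnot p3) \lor p1   (double negation)
≡ (((p2 \land \lnot p3) \lor p2) \land p3) \lor p1   (double negation)
≡ (p2 \land \lnot p3 \land p3) \lor (p2 \land p3) \lor p1   (distribute \land over \lor)
≡ (p2 \land p3) \lor p1   (simplify)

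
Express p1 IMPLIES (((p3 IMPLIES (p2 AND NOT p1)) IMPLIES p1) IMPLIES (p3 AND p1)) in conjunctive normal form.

NOT p1 OR p3

p1 IMPLIES (((p3 IMPLIES (p2 AND NOT p1)) IMPLIES p1) IMPLIES (p3 AND p1))
≡ NOT p1 OR (((p3 IMPLIES (p2 AND NOT p1)) IMPLIES p1) IMPLIES (p3 AND p1))   [eliminate IMPLIES]
≡ NOT p1 OR NOT ((p3 IMPLIES (p2 AND NOT p1)) IMPLIES p1) OR (p3 AND p1)   [eliminate IMPLIES]
≡ NOT p1 OR NOT (NOT (p3 IMPLIES (p2 AND NOT p1)) OR p1) OR (p3 AND p1)   [eliminate IMPLIES]
≡ NOT p1 OR NOT (NOT (NOT p3 OR (p2 AND NOT p1)) OR p1) OR (p3 AND p1)   [eliminate IMPLIES]
≡ NOT p1 OR (NOT NOT (NOT p3 OR (p2 AND NOT p1)) AND NOT p1) OR (p3 AND p1)   [De Morgan]
≡ NOT p1 OR ((NOT p3 OR (p2 AND NOT p1)) AND NOT p1) OR (p3 AND p1)   [double negation]
≡ (NOT p1 OR NOT p3 OR p2 OR p3) AND (NOT p1 OR NOT p3 OR p2 OR p1) AND (NOT p1 OR NOT p3 OR NOT p1 OR p3) AND (NOT p1 OR NOT p3 OR NOT p1 OR p1) AND (NOT p1 OR NOT p1 OR p3) AND (NOT p1 OR NOT p1 OR p1)   [distribute OR over AND]
≡ NOT p1 OR p3   [simplify]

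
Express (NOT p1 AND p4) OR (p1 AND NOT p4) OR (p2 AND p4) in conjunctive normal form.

(NOT p1 OR NOT p4 OR p2) AND (p4 OR p1)

(NOT p1 AND p4) OR (p1 AND NOT p4) OR (p2 AND p4)
≡ (NOT p1 OR p1 OR p2) AND (NOT p1 OR p1 OR p4) AND (NOT p1 OR NOT p4 OR p2) AND (NOT p1 OR NOT p4 OR p4) AND (p4 OR p1 OR p2) AND (p4 OR p1 OR p4) AND (p4 OR NOT p4 OR p2) AND (p4 OR NOT p4 OR p4)   [distribute OR over AND]
≡ (NOT p1 OR NOT p4 OR p2) AND (p4 OR p1)   [simplify]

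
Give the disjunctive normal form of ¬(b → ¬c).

¬(b → ¬c)
≡ ¬(¬b ∨ ¬c)   (eliminate →)
≡ ¬¬b ∧ ¬¬c   (De Morgan)
≡ b ∧ ¬¬c   (double negation)
≡ b ∧ c   (double negation)

b ∧ c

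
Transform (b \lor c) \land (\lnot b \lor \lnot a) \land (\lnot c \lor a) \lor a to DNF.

(b \lor c) \land (\lnot b \lor \lnot a) \land (\lnot c \lor a) \lor a
= b \land \lnot b \land \lnot c \lor b \land \lnot b \land a \lor b \land \lnot a \land \lnot c \lor b \land \lnot a \land a \lor c \land \lnot b \land \lnot c \lor c \land \lnot b \land a \lor c \land \lnot a \land \lnot c \lor c \land \lnot a \land a \lor a   [distribute \land over \lor]
= b \land \lnot a \land \lnot c \lor a   [simplify]

b \land \lnot a \land \lnot c \lor a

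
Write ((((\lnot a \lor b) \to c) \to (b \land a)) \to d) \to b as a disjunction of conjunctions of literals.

((((\lnot a \lor b) \to c) \to (b \land a)) \to d) \to b
≡ \lnot ((((\lnot a \lor b) \to c) \to (b \land a)) \to d) \lor b   — eliminate \to
≡ \lnot (\lnot (((\lnot a \lor b) \to c) \to (b \land a)) \lor d) \lor b   — eliminate \to
≡ \lnot (\lnot (\lnot ((\lnot a \lor b) \to c) \lor (b \land a)) \lor d) \lor b   — eliminate \to
≡ \lnot (\lnot (\lnot (\lnot (\lnot a \lor b) \lor c) \lor (b \land a)) \lor d) \lor b   — eliminate \to
≡ (\lnot \lnot (\lnot (\lnot (\lnot a \lor b) \lor c) \lor (b \land a)) \land \lnot d) \lor b   — De Morgan
≡ ((\lnot (\lnot (\lnot a \lor b) \lor c) \lor (b \land a)) \land \lnot d) \lor b   — double negation
≡ (((\lnot \lnot (\lnot a \lor b) \land \lnot c) \lor (b \land a)) \land \lnot d) \lor b   — De Morgan
≡ ((((\lnot a \lor b) \land \lnot c) \lor (b \land a)) \land \lnot d) \lor b   — double negation
≡ (\lnot a \land \lnot c \land \lnot d) \lor (b \land \lnot c \land \lnot d) \lor (b \land a \land \lnot d) \lor b   — distribute \land over \lor
≡ (\lnot a \land \lnot c \land \lnot d) \lor b   — simplify

(\lnot a \land \lnot c \land \lnot d) \lor b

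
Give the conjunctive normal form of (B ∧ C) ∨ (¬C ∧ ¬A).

(B ∧ C) ∨ (¬C ∧ ¬A)
⇔ (B ∨ ¬C) ∧ (B ∨ ¬A) ∧ (C ∨ ¬C) ∧ (C ∨ ¬A)   [distribute ∨ over ∧]
⇔ (B ∨ ¬C) ∧ (B ∨ ¬A) ∧ (C ∨ ¬A)   [simplify]

(B ∨ ¬C) ∧ (B ∨ ¬A) ∧ (C ∨ ¬A)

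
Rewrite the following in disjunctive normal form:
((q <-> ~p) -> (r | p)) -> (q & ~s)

((q <-> ~p) -> (r | p)) -> (q & ~s)
≡ ~((q <-> ~p) -> (r | p)) | (q & ~s)   (eliminate ->)
≡ ~(~(q <-> ~p) | r | p) | (q & ~s)   (eliminate ->)
≡ ~(~((q -> ~p) & (~p -> q)) | r | p) | (q & ~s)   (eliminate <->)
≡ ~(~((~q | ~p) & (~p -> q)) | r | p) | (q & ~s)   (eliminate ->)
≡ ~(~((~q | ~p) & (~~p | q)) | r | p) | (q & ~s)   (eliminate ->)
≡ (~~((~q | ~p) & (~~p | q)) & ~r & ~p) | (q & ~s)   (De Morgan)
≡ ((~q | ~p) & (~~p | q) & ~r & ~p) | (q & ~s)   (double negation)
≡ ((~q | ~p) & (p | q) & ~r & ~p) | (q & ~s)   (double negation)
≡ (~q & p & ~r & ~p) | (~q & q & ~r & ~p) | (~p & p & ~r & ~p) | (~p & q & ~r & ~p) | (q & ~s)   (distribute & over |)
≡ (~p & q & ~r) | (q & ~s)   (simplify)

(~p & q & ~r) | (q & ~s)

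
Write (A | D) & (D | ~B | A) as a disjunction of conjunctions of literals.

A | D

(A | D) & (D | ~B | A)
= (A & D) | (A & ~B) | (A & A) | (D & D) | (D & ~B) | (D & A)   — distribute & over |
= A | D   — simplify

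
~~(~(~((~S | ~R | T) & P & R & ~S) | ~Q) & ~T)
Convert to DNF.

~S & P & R & Q & ~T

~~(~(~((~S | ~R | T) & P & R & ~S) | ~Q) & ~T)
= ~(~((~S | ~R | T) & P & R & ~S) | ~Q) & ~T   [double negation]
= ~~((~S | ~R | T) & P & R & ~S) & ~~Q & ~T   [De Morgan]
= (~S | ~R | T) & P & R & ~S & ~~Q & ~T   [double negation]
= (~S | ~R | T) & P & R & ~S & Q & ~T   [double negation]
= (~S & P & R & ~S & Q & ~T) | (~R & P & R & ~S & Q & ~T) | (T & P & R & ~S & Q & ~T)   [distribute & over |]
= ~S & P & R & Q & ~T   [simplify]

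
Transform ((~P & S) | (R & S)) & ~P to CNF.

((~P & S) | (R & S)) & ~P
≡ (~P | R) & (~P | S) & (S | R) & (S | S) & ~P   [distribute | over &]
≡ S & ~P   [simplify]

S & ~P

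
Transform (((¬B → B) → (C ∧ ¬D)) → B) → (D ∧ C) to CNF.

(¬B ∨ C) ∧ (¬B ∨ D)

(((¬B → B) → (C ∧ ¬D)) → B) → (D ∧ C)
= ¬(((¬B → B) → (C ∧ ¬D)) → B) ∨ (D ∧ C)   (eliminate →)
= ¬(¬((¬B → B) → (C ∧ ¬D)) ∨ B) ∨ (D ∧ C)   (eliminate →)
= ¬(¬(¬(¬B → B) ∨ (C ∧ ¬D)) ∨ B) ∨ (D ∧ C)   (eliminate →)
= ¬(¬(¬(¬¬B ∨ B) ∨ (C ∧ ¬D)) ∨ B) ∨ (D ∧ C)   (eliminate →)
= (¬¬(¬(¬¬B ∨ B) ∨ (C ∧ ¬D)) ∧ ¬B) ∨ (D ∧ C)   (De Morgan)
= ((¬(¬¬B ∨ B) ∨ (C ∧ ¬D)) ∧ ¬B) ∨ (D ∧ C)   (double negation)
= (((¬¬¬B ∧ ¬B) ∨ (C ∧ ¬D)) ∧ ¬B) ∨ (D ∧ C)   (De Morgan)
= (((¬B ∧ ¬B) ∨ (C ∧ ¬D)) ∧ ¬B) ∨ (D ∧ C)   (double negation)
= (¬B ∨ C ∨ D) ∧ (¬B ∨ C ∨ C) ∧ (¬B ∨ ¬D ∨ D) ∧ (¬B ∨ ¬D ∨ C) ∧ (¬B ∨ C ∨ D) ∧ (¬B ∨ C ∨ C) ∧ (¬B ∨ ¬D ∨ D) ∧ (¬B ∨ ¬D ∨ C) ∧ (¬B ∨ D) ∧ (¬B ∨ C)   (distribute ∨ over ∧)
= (¬B ∨ C) ∧ (¬B ∨ D)   (simplify)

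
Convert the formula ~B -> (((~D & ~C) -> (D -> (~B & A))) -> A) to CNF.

~B -> (((~D & ~C) -> (D -> (~B & A))) -> A)
= ~~B | (((~D & ~C) -> (D -> (~B & A))) -> A)   — eliminate ->
= ~~B | ~((~D & ~C) -> (D -> (~B & A))) | A   — eliminate ->
= ~~B | ~(~(~D & ~C) | (D -> (~B & A))) | A   — eliminate ->
= ~~B | ~(~(~D & ~C) | ~D | (~B & A)) | A   — eliminate ->
= B | ~(~(~D & ~C) | ~D | (~B & A)) | A   — double negation
= B | (~~(~D & ~C) & ~~D & ~(~B & A)) | A   — De Morgan
= B | (~D & ~C & ~~D & ~(~B & A)) | A   — double negation
= B | (~D & ~C & D & ~(~B & A)) | A   — double negation
= B | (~D & ~C & D & (~~B | ~A)) | A   — De Morgan
= B | (~D & ~C & D & (B | ~A)) | A   — double negation
= (B | ~D | A) & (B | ~C | A) & (B | D | A) & (B | B | ~A | A)   — distribute | over &
= (B | ~D | A) & (B | ~C | A) & (B | D | A)   — simplify

(B | ~D | A) & (B | ~C | A) & (B | D | A)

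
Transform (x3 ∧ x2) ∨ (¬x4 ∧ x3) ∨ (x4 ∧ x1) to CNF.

(x3 ∧ x2) ∨ (¬x4 ∧ x3) ∨ (x4 ∧ x1)
⇔ (x3 ∨ ¬x4 ∨ x4) ∧ (x3 ∨ ¬x4 ∨ x1) ∧ (x3 ∨ x3 ∨ x4) ∧ (x3 ∨ x3 ∨ x1) ∧ (x2 ∨ ¬x4 ∨ x4) ∧ (x2 ∨ ¬x4 ∨ x1) ∧ (x2 ∨ x3 ∨ x4) ∧ (x2 ∨ x3 ∨ x1)   [distribute ∨ over ∧]
⇔ (x3 ∨ x4) ∧ (x3 ∨ x1) ∧ (x2 ∨ ¬x4 ∨ x1)   [simplify]

(x3 ∨ x4) ∧ (x3 ∨ x1) ∧ (x2 ∨ ¬x4 ∨ x1)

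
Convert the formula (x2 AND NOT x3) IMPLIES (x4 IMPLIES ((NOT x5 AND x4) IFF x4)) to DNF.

NOT x2 OR x3 OR NOT x4 OR (x4 AND NOT x5)

(x2 AND NOT x3) IMPLIES (x4 IMPLIES ((NOT x5 AND x4) IFF x4))
⇔ NOT (x2 AND NOT x3) OR (x4 IMPLIES ((NOT x5 AND x4) IFF x4))   — eliminate IMPLIES
⇔ NOT (x2 AND NOT x3) OR NOT x4 OR ((NOT x5 AND x4) IFF x4)   — eliminate IMPLIES
⇔ NOT (x2 AND NOT x3) OR NOT x4 OR (((NOT x5 AND x4) IMPLIES x4) AND (x4 IMPLIES (NOT x5 AND x4)))   — eliminate IFF
⇔ NOT (x2 AND NOT x3) OR NOT x4 OR ((NOT (NOT x5 AND x4) OR x4) AND (x4 IMPLIES (NOT x5 AND x4)))   — eliminate IMPLIES
⇔ NOT (x2 AND NOT x3) OR NOT x4 OR ((NOT (NOT x5 AND x4) OR x4) AND (NOT x4 OR (NOT x5 AND x4)))   — eliminate IMPLIES
⇔ NOT x2 OR NOT NOT x3 OR NOT x4 OR ((NOT (NOT x5 AND x4) OR x4) AND (NOT x4 OR (NOT x5 AND x4)))   — De Morgan
⇔ NOT x2 OR x3 OR NOT x4 OR ((NOT (NOT x5 AND x4) OR x4) AND (NOT x4 OR (NOT x5 AND x4)))   — double negation
⇔ NOT x2 OR x3 OR NOT x4 OR ((NOT NOT x5 OR NOT x4 OR x4) AND (NOT x4 OR (NOT x5 AND x4)))   — De Morgan
⇔ NOT x2 OR x3 OR NOT x4 OR ((x5 OR NOT x4 OR x4) AND (NOT x4 OR (NOT x5 AND x4)))   — double negation
⇔ NOT x2 OR x3 OR NOT x4 OR (x5 AND NOT x4) OR (x5 AND NOT x5 AND x4) OR (NOT x4 AND NOT x4) OR (NOT x4 AND NOT x5 AND x4) OR (x4 AND NOT x4) OR (x4 AND NOT x5 AND x4)   — distribute AND over OR
⇔ NOT x2 OR x3 OR NOT x4 OR (x4 AND NOT x5)   — simplify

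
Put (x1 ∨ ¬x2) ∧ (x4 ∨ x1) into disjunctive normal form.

(x1 ∨ ¬x2) ∧ (x4 ∨ x1)
≡ (x1 ∧ x4) ∨ (x1 ∧ x1) ∨ (¬x2 ∧ x4) ∨ (¬x2 ∧ x1)   [distribute ∧ over ∨]
≡ x1 ∨ (¬x2 ∧ x4)   [simplify]

x1 ∨ (¬x2 ∧ x4)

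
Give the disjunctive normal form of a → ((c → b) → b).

¬a ∨ (c ∧ ¬b) ∨ b

a → ((c → b) → b)
≡ ¬a ∨ ((c → b) → b)   [eliminate →]
≡ ¬a ∨ ¬(c → b) ∨ b   [eliminate →]
≡ ¬a ∨ ¬(¬c ∨ b) ∨ b   [eliminate →]
≡ ¬a ∨ (¬¬c ∧ ¬b) ∨ b   [De Morgan]
≡ ¬a ∨ (c ∧ ¬b) ∨ b   [double negation]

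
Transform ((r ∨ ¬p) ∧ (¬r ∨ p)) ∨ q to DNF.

(r ∧ p) ∨ (¬p ∧ ¬r) ∨ q

((r ∨ ¬p) ∧ (¬r ∨ p)) ∨ q
= (r ∧ ¬r) ∨ (r ∧ p) ∨ (¬p ∧ ¬r) ∨ (¬p ∧ p) ∨ q   [distribute ∧ over ∨]
= (r ∧ p) ∨ (¬p ∧ ¬r) ∨ q   [simplify]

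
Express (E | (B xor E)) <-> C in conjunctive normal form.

(E | (B xor E)) <-> C
≡ ((E | (B xor E)) -> C) & (C -> (E | (B xor E)))   [eliminate <->]
≡ (~(E | (B xor E)) | C) & (C -> (E | (B xor E)))   [eliminate ->]
≡ (~(E | ((B | E) & ~(B & E))) | C) & (C -> (E | (B xor E)))   [expand xor]
≡ (~(E | ((B | E) & ~(B & E))) | C) & (~C | E | (B xor E))   [eliminate ->]
≡ (~(E | ((B | E) & ~(B & E))) | C) & (~C | E | ((B | E) & ~(B & E)))   [expand xor]
≡ ((~E & ~((B | E) & ~(B & E))) | C) & (~C | E | ((B | E) & ~(B & E)))   [De Morgan]
≡ ((~E & (~(B | E) | ~~(B & E))) | C) & (~C | E | ((B | E) & ~(B & E)))   [De Morgan]
≡ ((~E & ((~B & ~E) | ~~(B & E))) | C) & (~C | E | ((B | E) & ~(B & E)))   [De Morgan]
≡ ((~E & ((~B & ~E) | (B & E))) | C) & (~C | E | ((B | E) & ~(B & E)))   [double negation]
≡ ((~E & ((~B & ~E) | (B & E))) | C) & (~C | E | ((B | E) & (~B | ~E)))   [De Morgan]
≡ (~E | C) & (~B | B | C) & (~B | E | C) & (~E | B | C) & (~E | E | C) & (~C | E | B | E) & (~C | E | ~B | ~E)   [distribute | over &]
≡ (~E | C) & (~B | E | C) & (~C | E | B)   [simplify]

(~E | C) & (~B | E | C) & (~C | E | B)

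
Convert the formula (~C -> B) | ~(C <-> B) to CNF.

(~C -> B) | ~(C <-> B)
≡ ~~C | B | ~(C <-> B)   [eliminate ->]
≡ ~~C | B | ~((C -> B) & (B -> C))   [eliminate <->]
≡ ~~C | B | ~((~C | B) & (B -> C))   [eliminate ->]
≡ ~~C | B | ~((~C | B) & (~B | C))   [eliminate ->]
≡ C | B | ~((~C | B) & (~B | C))   [double negation]
≡ C | B | ~(~C | B) | ~(~B | C)   [De Morgan]
≡ C | B | (~~C & ~B) | ~(~B | C)   [De Morgan]
≡ C | B | (C & ~B) | ~(~B | C)   [double negation]
≡ C | B | (C & ~B) | (~~B & ~C)   [De Morgan]
≡ C | B | (C & ~B) | (B & ~C)   [double negation]
≡ (C | B | C | B) & (C | B | C | ~C) & (C | B | ~B | B) & (C | B | ~B | ~C)   [distribute | over &]
≡ C | B   [simplify]

C | B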